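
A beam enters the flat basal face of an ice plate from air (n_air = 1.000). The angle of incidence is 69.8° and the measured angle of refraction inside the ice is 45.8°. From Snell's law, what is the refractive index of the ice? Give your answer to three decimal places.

n = sin θ_i / sin θ_r = sin 69.8° / sin 45.8° = 0.9385 / 0.7169 = 1.3091.

1.309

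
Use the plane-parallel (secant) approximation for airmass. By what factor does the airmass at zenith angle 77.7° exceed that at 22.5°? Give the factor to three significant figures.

4.34

X(77.7°)/X(22.5°) = sec 77.7° / sec 22.5° = cos 22.5° / cos 77.7° = 0.9239/0.2130 = 4.3368.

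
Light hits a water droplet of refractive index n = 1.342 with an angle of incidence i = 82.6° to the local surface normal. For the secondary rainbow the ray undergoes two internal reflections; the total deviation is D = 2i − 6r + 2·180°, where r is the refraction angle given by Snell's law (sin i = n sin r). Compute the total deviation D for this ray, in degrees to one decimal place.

sin r = sin 82.6° / 1.342 = 0.9917/1.342 = 0.7390; r = 47.64°.
D = 2·82.6° − 6·47.64° + 2·180° = 165.20° − 285.85° + 360° = 239.35°.

239.3°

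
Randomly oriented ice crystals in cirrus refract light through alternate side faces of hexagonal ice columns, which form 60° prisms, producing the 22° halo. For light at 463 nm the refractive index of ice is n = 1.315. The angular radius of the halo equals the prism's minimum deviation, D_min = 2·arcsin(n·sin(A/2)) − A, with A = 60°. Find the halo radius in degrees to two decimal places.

22.22°

n·sin(A/2) = 1.315 × sin 30° = 1.315 × 0.5000 = 0.6575.
D_min = 2·arcsin(0.6575) − 60° = 2 × 41.109° − 60° = 22.219°.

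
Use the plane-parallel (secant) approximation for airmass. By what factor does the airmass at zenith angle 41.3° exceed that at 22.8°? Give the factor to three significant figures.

X(41.3°)/X(22.8°) = sec 41.3° / sec 22.8° = cos 22.8° / cos 41.3° = 0.9219/0.7513 = 1.2271.

1.23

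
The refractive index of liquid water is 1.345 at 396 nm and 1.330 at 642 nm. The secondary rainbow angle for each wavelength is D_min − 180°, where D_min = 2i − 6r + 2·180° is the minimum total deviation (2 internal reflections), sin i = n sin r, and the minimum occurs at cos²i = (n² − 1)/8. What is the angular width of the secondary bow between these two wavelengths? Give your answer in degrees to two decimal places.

3.89°

At 396 nm (n = 1.345): cos²i = 0.10113 → i = 71.458°, r = 44.821°, D_min = 233.987°, rainbow angle = 53.987°.
At 642 nm (n = 1.330): cos²i = 0.09611 → i = 71.940°, r = 45.630°, D_min = 230.101°, rainbow angle = 50.101°.
Angular width = |53.987° − 50.101°| = 3.886°.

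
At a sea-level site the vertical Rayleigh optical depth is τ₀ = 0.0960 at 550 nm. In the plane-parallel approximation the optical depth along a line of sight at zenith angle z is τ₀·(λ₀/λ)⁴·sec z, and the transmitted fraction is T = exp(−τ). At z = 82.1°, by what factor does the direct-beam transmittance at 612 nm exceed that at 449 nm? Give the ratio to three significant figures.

Airmass: sec 82.1° = 7.2757.
τ(612 nm) = 0.0960 × (550/612)⁴ × 7.2757 = 0.0960 × 0.6523 × 7.2757 = 0.4556.
τ(449 nm) = 0.0960 × (550/449)⁴ × 7.2757 = 0.0960 × 2.2515 × 7.2757 = 1.5726.
T(612)/T(449) = exp(τ_B − τ_A) = exp(1.1170) = 3.0556.

3.06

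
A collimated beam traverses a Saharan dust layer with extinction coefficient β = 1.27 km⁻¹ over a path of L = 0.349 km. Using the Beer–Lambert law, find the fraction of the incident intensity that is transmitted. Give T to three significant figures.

τ = β·L = 1.27 × 0.349 = 0.4432.
T = exp(−0.4432) = 0.6420.

0.642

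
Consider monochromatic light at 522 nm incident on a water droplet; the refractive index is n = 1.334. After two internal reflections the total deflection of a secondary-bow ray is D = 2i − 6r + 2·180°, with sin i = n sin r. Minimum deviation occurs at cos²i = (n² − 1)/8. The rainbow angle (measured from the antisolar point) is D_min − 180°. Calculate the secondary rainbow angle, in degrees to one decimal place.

51.2°

cos²i = (1.77956 − 1)/8 = 0.09744; i = arccos(0.31216) = 71.810°.
sin r = sin 71.810°/1.334 = 0.71217; r = 45.411°.
D_min = 2·71.810° − 6·45.411° + 360° = 231.153°.
Rainbow angle = D_min − 180° = 51.153°.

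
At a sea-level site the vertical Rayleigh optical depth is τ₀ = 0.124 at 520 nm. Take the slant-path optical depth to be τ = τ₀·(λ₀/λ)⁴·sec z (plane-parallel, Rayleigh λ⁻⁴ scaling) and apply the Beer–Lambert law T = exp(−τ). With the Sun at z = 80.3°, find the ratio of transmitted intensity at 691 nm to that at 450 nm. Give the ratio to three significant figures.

2.93

Airmass: sec 80.3° = 5.9351.
τ(691 nm) = 0.124 × (520/691)⁴ × 5.9351 = 0.124 × 0.3207 × 5.9351 = 0.2360.
τ(450 nm) = 0.124 × (520/450)⁴ × 5.9351 = 0.124 × 1.7830 × 5.9351 = 1.3122.
T(691)/T(450) = exp(τ_B − τ_A) = exp(1.0762) = 2.9336.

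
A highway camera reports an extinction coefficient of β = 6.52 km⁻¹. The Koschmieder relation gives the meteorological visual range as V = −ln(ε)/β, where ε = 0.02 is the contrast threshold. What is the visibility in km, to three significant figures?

V = −ln(0.02) / 6.52 = 3.912 / 6.52 = 0.6000 km.

0.600 km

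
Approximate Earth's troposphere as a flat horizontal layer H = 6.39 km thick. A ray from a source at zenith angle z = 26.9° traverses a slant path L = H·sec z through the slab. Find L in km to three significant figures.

7.17 km

sec z = 1/cos 26.9° = 1.1213.
L = 6.39 × 1.1213 = 7.165 km.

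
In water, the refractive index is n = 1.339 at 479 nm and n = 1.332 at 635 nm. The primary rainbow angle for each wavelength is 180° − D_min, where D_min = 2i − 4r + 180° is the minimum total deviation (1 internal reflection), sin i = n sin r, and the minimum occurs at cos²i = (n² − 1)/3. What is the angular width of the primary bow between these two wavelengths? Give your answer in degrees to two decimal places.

1.01°

At 479 nm (n = 1.339): cos²i = 0.26431 → i = 59.062°, r = 39.834°, D_min = 138.786°, rainbow angle = 41.214°.
At 635 nm (n = 1.332): cos²i = 0.25807 → i = 59.469°, r = 40.290°, D_min = 137.776°, rainbow angle = 42.224°.
Angular width = |41.214° − 42.224°| = 1.010°.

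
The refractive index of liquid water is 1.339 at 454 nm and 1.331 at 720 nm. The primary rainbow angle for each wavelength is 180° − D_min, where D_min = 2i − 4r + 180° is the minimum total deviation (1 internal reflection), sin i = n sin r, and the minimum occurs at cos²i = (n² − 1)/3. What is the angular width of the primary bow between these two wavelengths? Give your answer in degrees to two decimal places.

At 454 nm (n = 1.339): cos²i = 0.26431 → i = 59.062°, r = 39.834°, D_min = 138.786°, rainbow angle = 41.214°.
At 720 nm (n = 1.331): cos²i = 0.25719 → i = 59.527°, r = 40.356°, D_min = 137.630°, rainbow angle = 42.370°.
Angular width = |41.214° − 42.370°| = 1.156°.

1.16°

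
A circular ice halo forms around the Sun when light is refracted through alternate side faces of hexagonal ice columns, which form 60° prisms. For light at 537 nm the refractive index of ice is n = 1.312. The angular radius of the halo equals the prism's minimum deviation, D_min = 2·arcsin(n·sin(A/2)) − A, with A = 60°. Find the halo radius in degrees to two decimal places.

21.99°

n·sin(A/2) = 1.312 × sin 30° = 1.312 × 0.5000 = 0.6560.
D_min = 2·arcsin(0.6560) − 60° = 2 × 40.996° − 60° = 21.991°.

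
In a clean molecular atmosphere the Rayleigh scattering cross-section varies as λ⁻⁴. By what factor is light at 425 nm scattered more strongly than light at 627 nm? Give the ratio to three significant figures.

Rayleigh scattering ∝ λ⁻⁴, so the ratio of coefficients is the inverse fourth power of the wavelength ratio.
σ(425)/σ(627) = (627/425)⁴ = (1.4753)⁴ = 4.737.

4.74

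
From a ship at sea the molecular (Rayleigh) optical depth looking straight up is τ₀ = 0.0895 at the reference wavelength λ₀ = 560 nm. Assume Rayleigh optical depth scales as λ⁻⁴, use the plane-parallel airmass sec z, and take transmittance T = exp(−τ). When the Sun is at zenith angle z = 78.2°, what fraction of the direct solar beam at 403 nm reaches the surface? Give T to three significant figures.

sec 78.2° = 4.8901.
τ = 0.0895 × (560/403)⁴ × 4.8901 = 0.0895 × 3.7285 × 4.8901 = 1.6318.
T = exp(−1.6318) = 0.1956.

0.196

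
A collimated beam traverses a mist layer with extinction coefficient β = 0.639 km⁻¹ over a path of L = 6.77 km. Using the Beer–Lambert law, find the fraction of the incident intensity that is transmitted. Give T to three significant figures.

τ = β·L = 0.639 × 6.77 = 4.3260.
T = exp(−4.3260) = 0.0132.

0.0132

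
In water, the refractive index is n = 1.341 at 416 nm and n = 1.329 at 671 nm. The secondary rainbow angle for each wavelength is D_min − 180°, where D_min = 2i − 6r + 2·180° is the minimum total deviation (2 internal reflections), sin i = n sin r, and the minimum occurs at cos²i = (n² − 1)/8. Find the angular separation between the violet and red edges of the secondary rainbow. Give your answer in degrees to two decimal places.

3.13°

At 416 nm (n = 1.341): cos²i = 0.09979 → i = 71.586°, r = 45.034°, D_min = 232.966°, rainbow angle = 52.966°.
At 671 nm (n = 1.329): cos²i = 0.09578 → i = 71.972°, r = 45.685°, D_min = 229.837°, rainbow angle = 49.837°.
Angular width = |52.966° − 49.837°| = 3.129°.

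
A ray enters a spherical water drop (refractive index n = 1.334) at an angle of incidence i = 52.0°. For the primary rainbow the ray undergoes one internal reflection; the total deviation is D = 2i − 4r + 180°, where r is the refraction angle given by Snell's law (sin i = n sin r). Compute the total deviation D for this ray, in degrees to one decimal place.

sin r = sin 52.0° / 1.334 = 0.7880/1.334 = 0.5907; r = 36.21°.
D = 2·52.0° − 4·36.21° + 180° = 104.00° − 144.83° + 180° = 139.17°.

139.2°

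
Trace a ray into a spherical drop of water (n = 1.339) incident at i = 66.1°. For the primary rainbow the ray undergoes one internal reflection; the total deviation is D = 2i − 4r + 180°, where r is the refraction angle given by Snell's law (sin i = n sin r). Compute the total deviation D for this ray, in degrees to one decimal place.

sin r = sin 66.1° / 1.339 = 0.9143/1.339 = 0.6828; r = 43.06°.
D = 2·66.1° − 4·43.06° + 180° = 132.20° − 172.25° + 180° = 139.95°.

140.0°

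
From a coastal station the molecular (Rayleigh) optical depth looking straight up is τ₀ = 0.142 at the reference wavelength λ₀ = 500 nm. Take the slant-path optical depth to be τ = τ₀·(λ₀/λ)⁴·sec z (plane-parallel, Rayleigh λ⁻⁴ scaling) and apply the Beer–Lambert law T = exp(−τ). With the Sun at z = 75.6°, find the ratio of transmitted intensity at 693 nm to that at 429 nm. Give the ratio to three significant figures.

Airmass: sec 75.6° = 4.0211.
τ(693 nm) = 0.142 × (500/693)⁴ × 4.0211 = 0.142 × 0.2710 × 4.0211 = 0.1547.
τ(429 nm) = 0.142 × (500/429)⁴ × 4.0211 = 0.142 × 1.8452 × 4.0211 = 1.0536.
T(693)/T(429) = exp(τ_B − τ_A) = exp(0.8989) = 2.4569.

2.46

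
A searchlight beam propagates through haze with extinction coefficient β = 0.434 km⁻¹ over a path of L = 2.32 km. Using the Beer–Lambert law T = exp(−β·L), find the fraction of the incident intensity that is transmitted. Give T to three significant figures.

τ = β·L = 0.434 × 2.32 = 1.0069.
T = exp(−1.0069) = 0.3654.

0.365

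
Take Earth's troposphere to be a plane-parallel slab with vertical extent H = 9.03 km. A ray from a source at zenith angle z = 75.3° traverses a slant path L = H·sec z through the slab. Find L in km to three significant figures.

sec z = 1/cos 75.3° = 3.9408.
L = 9.03 × 3.9408 = 35.585 km.

35.6 km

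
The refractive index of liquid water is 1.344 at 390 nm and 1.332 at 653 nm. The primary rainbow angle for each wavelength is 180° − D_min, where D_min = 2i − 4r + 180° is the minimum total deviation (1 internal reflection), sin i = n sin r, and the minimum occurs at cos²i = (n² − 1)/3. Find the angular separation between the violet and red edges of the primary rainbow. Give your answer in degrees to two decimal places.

1.72°

At 390 nm (n = 1.344): cos²i = 0.26878 → i = 58.772°, r = 39.512°, D_min = 139.495°, rainbow angle = 40.505°.
At 653 nm (n = 1.332): cos²i = 0.25807 → i = 59.469°, r = 40.290°, D_min = 137.776°, rainbow angle = 42.224°.
Angular width = |40.505° − 42.224°| = 1.719°.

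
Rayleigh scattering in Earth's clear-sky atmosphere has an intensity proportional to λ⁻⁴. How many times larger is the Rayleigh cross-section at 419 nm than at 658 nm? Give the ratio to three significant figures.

6.08

Rayleigh scattering ∝ λ⁻⁴, so the ratio of coefficients is the inverse fourth power of the wavelength ratio.
σ(419)/σ(658) = (658/419)⁴ = (1.5704)⁴ = 6.082.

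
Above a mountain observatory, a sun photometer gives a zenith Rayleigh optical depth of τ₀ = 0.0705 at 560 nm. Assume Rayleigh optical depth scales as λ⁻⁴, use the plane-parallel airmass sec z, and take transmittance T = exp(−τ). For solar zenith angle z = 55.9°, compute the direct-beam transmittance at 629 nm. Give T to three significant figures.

0.924

sec 55.9° = 1.7837.
τ = 0.0705 × (560/629)⁴ × 1.7837 = 0.0705 × 0.6283 × 1.7837 = 0.0790.
T = exp(−0.0790) = 0.9240.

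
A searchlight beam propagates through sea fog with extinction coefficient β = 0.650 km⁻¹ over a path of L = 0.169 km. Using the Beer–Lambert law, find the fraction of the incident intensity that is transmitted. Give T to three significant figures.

0.896

τ = β·L = 0.650 × 0.169 = 0.1099.
T = exp(−0.1099) = 0.8960.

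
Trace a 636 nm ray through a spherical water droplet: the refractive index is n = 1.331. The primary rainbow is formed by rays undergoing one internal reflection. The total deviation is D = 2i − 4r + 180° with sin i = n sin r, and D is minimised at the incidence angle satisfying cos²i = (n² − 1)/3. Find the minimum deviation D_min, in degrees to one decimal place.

137.6°

cos²i = (1.77156 − 1)/3 = 0.25719; i = arccos(0.50714) = 59.527°.
sin r = sin 59.527°/1.331 = 0.64753; r = 40.356°.
D_min = 2·59.527° − 4·40.356° + 180° = 137.630°.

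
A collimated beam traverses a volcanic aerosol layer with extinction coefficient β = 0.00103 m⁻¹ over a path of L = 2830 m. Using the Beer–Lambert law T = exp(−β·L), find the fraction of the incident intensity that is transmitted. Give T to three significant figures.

τ = β·L = 0.00103 × 2830 = 2.9149.
T = exp(−2.9149) = 0.0542.

0.0542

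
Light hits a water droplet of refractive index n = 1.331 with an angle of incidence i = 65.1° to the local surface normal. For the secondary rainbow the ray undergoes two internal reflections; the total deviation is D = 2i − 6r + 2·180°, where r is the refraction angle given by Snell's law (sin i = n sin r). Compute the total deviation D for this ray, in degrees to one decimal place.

sin r = sin 65.1° / 1.331 = 0.9070/1.331 = 0.6815; r = 42.96°.
D = 2·65.1° − 6·42.96° + 2·180° = 130.20° − 257.75° + 360° = 232.45°.

232.4°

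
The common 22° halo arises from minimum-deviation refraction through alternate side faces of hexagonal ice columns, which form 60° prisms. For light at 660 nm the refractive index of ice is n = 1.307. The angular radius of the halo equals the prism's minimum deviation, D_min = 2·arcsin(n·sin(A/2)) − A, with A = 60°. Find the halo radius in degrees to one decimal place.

n·sin(A/2) = 1.307 × sin 30° = 1.307 × 0.5000 = 0.6535.
D_min = 2·arcsin(0.6535) − 60° = 2 × 40.806° − 60° = 21.612°.

21.6°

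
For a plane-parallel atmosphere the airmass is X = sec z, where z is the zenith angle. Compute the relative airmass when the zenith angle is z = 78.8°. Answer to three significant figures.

5.15

X = sec z = 1/cos 78.8° = 1/0.1942 = 5.1484.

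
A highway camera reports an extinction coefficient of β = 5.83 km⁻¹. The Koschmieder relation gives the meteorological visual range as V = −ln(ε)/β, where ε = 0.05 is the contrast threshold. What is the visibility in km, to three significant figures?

0.514 km

V = −ln(0.05) / 5.83 = 2.996 / 5.83 = 0.5138 km.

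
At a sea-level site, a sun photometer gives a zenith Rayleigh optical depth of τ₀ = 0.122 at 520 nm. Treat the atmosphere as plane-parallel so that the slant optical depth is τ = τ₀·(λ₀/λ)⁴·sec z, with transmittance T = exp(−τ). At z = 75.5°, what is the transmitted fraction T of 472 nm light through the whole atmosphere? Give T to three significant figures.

0.488

sec 75.5° = 3.9939.
τ = 0.122 × (520/472)⁴ × 3.9939 = 0.122 × 1.4731 × 3.9939 = 0.7178.
T = exp(−0.7178) = 0.4878.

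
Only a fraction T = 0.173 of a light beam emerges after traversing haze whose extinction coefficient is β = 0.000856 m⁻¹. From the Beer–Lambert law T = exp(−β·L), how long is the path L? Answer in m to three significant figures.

2050 m

Beer–Lambert: T = exp(−βL) ⇒ L = −ln(T)/β = −ln(0.173)/0.000856 = 1.7545/0.000856 = 2050 m.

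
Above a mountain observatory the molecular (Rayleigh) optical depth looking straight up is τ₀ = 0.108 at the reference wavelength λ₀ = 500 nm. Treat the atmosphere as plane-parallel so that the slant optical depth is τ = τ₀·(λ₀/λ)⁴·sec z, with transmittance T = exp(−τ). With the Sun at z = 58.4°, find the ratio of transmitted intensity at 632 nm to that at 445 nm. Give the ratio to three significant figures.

Airmass: sec 58.4° = 1.9084.
τ(632 nm) = 0.108 × (500/632)⁴ × 1.9084 = 0.108 × 0.3918 × 1.9084 = 0.0807.
τ(445 nm) = 0.108 × (500/445)⁴ × 1.9084 = 0.108 × 1.5938 × 1.9084 = 0.3285.
T(632)/T(445) = exp(τ_B − τ_A) = exp(0.2478) = 1.2812.

1.28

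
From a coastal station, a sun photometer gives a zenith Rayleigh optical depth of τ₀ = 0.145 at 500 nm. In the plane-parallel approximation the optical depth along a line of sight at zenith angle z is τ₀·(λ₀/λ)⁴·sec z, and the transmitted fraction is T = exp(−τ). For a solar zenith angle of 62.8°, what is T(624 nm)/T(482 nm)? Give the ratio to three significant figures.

Airmass: sec 62.8° = 2.1877.
τ(624 nm) = 0.145 × (500/624)⁴ × 2.1877 = 0.145 × 0.4122 × 2.1877 = 0.1308.
τ(482 nm) = 0.145 × (500/482)⁴ × 2.1877 = 0.145 × 1.1580 × 2.1877 = 0.3673.
T(624)/T(482) = exp(τ_B − τ_A) = exp(0.2366) = 1.2669.

1.27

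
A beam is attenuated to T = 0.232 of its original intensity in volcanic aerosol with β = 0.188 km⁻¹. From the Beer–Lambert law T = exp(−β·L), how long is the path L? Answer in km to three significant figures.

Beer–Lambert: T = exp(−βL) ⇒ L = −ln(T)/β = −ln(0.232)/0.188 = 1.4610/0.188 = 7.771 km.

7.77 km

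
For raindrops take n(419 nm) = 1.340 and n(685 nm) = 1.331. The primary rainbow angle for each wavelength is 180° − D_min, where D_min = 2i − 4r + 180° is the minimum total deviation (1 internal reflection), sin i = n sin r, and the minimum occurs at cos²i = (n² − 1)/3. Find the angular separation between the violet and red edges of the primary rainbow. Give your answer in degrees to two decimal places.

1.30°

At 419 nm (n = 1.340): cos²i = 0.26520 → i = 59.004°, r = 39.770°, D_min = 138.929°, rainbow angle = 41.071°.
At 685 nm (n = 1.331): cos²i = 0.25719 → i = 59.527°, r = 40.356°, D_min = 137.630°, rainbow angle = 42.370°.
Angular width = |41.071° − 42.370°| = 1.299°.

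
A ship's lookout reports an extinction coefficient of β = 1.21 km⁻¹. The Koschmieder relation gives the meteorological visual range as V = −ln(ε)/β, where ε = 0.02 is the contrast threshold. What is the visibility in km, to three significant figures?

V = −ln(0.02) / 1.21 = 3.912 / 1.21 = 3.2331 km.

3.23 km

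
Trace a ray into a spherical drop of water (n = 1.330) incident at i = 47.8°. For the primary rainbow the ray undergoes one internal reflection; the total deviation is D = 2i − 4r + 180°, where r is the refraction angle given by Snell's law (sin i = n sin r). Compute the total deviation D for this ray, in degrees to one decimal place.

sin r = sin 47.8° / 1.330 = 0.7408/1.330 = 0.5570; r = 33.85°.
D = 2·47.8° − 4·33.85° + 180° = 95.60° − 135.39° + 180° = 140.21°.

140.2°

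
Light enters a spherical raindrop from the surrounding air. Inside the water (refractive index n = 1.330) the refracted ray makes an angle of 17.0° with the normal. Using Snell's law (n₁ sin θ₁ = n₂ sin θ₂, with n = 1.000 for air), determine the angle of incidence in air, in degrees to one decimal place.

Snell: sin θ_i = n · sin θ_r = 1.330 × sin 17.0° = 1.330 × 0.2924 = 0.3889.
θ_i = arcsin(0.3889) = 22.88°.

22.9°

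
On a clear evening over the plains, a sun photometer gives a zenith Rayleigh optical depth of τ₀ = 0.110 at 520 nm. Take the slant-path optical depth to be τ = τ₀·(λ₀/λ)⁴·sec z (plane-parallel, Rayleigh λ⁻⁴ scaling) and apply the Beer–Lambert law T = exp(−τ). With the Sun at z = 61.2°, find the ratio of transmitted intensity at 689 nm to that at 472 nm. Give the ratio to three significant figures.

Airmass: sec 61.2° = 2.0757.
τ(689 nm) = 0.110 × (520/689)⁴ × 2.0757 = 0.110 × 0.3244 × 2.0757 = 0.0741.
τ(472 nm) = 0.110 × (520/472)⁴ × 2.0757 = 0.110 × 1.4731 × 2.0757 = 0.3364.
T(689)/T(472) = exp(τ_B − τ_A) = exp(0.2623) = 1.2999.

1.30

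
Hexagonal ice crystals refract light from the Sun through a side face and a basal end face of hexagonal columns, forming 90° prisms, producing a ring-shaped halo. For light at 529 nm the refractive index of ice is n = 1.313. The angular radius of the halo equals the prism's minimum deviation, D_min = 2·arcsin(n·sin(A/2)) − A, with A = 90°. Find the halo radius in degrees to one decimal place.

46.4°

n·sin(A/2) = 1.313 × sin 45° = 1.313 × 0.7071 = 0.9284.
D_min = 2·arcsin(0.9284) − 90° = 2 × 68.192° − 90° = 46.383°.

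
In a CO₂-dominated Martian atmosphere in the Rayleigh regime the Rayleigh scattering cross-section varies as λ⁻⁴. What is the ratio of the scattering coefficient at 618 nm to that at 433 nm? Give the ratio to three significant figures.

0.241

Rayleigh scattering ∝ λ⁻⁴, so the ratio of coefficients is the inverse fourth power of the wavelength ratio.
σ(618)/σ(433) = (433/618)⁴ = (0.7006)⁴ = 0.241.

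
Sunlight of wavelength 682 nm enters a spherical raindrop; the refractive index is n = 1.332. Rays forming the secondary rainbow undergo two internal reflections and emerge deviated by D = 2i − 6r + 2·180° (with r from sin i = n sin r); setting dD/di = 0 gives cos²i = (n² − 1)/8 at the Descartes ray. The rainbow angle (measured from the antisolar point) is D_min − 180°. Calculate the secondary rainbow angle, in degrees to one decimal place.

cos²i = (1.77422 − 1)/8 = 0.09678; i = arccos(0.31109) = 71.875°.
sin r = sin 71.875°/1.332 = 0.71350; r = 45.520°.
D_min = 2·71.875° − 6·45.520° + 360° = 230.628°.
Rainbow angle = D_min − 180° = 50.628°.

50.6°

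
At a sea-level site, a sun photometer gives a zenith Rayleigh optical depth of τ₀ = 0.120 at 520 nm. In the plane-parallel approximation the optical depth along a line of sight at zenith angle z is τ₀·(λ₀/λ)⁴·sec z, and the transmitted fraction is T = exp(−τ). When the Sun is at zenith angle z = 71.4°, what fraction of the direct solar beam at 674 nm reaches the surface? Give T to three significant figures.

0.875

sec 71.4° = 3.1352.
τ = 0.120 × (520/674)⁴ × 3.1352 = 0.120 × 0.3543 × 3.1352 = 0.1333.
T = exp(−0.1333) = 0.8752.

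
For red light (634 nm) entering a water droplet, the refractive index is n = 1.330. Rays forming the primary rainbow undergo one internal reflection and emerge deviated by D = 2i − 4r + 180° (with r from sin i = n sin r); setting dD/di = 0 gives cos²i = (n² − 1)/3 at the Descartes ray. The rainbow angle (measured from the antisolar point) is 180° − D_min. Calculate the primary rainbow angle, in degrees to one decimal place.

cos²i = (1.76890 − 1)/3 = 0.25630; i = arccos(0.50626) = 59.585°.
sin r = sin 59.585°/1.330 = 0.64841; r = 40.422°.
D_min = 2·59.585° − 4·40.422° + 180° = 137.484°.
Rainbow angle = 180° − D_min = 42.516°.

42.5°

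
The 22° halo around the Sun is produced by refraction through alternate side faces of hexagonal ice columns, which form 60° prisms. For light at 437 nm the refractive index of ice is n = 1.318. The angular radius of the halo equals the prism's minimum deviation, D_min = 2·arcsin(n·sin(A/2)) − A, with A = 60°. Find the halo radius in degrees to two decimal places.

22.45°

n·sin(A/2) = 1.318 × sin 30° = 1.318 × 0.5000 = 0.6590.
D_min = 2·arcsin(0.6590) − 60° = 2 × 41.224° − 60° = 22.447°.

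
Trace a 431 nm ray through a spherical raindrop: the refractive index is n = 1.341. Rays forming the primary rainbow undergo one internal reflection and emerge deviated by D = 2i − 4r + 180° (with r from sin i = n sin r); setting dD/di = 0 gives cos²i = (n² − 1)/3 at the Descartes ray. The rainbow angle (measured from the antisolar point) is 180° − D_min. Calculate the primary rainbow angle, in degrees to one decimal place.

40.9°

cos²i = (1.79828 − 1)/3 = 0.26609; i = arccos(0.51584) = 58.946°.
sin r = sin 58.946°/1.341 = 0.63884; r = 39.705°.
D_min = 2·58.946° − 4·39.705° + 180° = 139.071°.
Rainbow angle = 180° − D_min = 40.929°.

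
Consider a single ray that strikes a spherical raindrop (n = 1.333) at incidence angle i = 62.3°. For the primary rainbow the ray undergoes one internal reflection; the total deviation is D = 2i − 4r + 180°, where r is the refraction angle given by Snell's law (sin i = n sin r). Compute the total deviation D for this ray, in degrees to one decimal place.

138.1°

sin r = sin 62.3° / 1.333 = 0.8854/1.333 = 0.6642; r = 41.62°.
D = 2·62.3° − 4·41.62° + 180° = 124.60° − 166.49° + 180° = 138.11°.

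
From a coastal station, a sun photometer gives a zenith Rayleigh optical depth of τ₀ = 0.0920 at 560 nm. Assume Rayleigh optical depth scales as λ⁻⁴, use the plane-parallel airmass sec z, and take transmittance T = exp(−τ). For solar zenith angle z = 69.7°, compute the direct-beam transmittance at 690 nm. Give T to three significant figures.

0.891

sec 69.7° = 2.8824.
τ = 0.0920 × (560/690)⁴ × 2.8824 = 0.0920 × 0.4339 × 2.8824 = 0.1151.
T = exp(−0.1151) = 0.8913.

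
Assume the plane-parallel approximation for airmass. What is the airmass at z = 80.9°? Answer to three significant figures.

6.32

X = sec z = 1/cos 80.9° = 1/0.1582 = 6.3228.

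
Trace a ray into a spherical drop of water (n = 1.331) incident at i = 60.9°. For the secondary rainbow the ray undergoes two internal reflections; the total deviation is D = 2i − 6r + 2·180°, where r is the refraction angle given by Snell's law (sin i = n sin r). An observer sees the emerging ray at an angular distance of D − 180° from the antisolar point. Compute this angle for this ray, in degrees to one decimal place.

sin r = sin 60.9° / 1.331 = 0.8738/1.331 = 0.6565; r = 41.03°.
D = 2·60.9° − 6·41.03° + 2·180° = 121.80° − 246.19° + 360° = 235.61°.
Angle from antisolar point = D − 180° = 55.61°.

55.6°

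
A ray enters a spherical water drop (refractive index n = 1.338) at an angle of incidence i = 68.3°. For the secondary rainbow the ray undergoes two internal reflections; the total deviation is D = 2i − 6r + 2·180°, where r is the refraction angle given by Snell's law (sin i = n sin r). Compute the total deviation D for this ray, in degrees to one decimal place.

232.7°

sin r = sin 68.3° / 1.338 = 0.9291/1.338 = 0.6944; r = 43.98°.
D = 2·68.3° − 6·43.98° + 2·180° = 136.60° − 263.89° + 360° = 232.71°.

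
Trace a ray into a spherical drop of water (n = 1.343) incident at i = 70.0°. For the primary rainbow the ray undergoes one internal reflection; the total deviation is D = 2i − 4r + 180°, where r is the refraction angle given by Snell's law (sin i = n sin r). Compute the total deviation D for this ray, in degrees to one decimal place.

142.4°

sin r = sin 70.0° / 1.343 = 0.9397/1.343 = 0.6997; r = 44.40°.
D = 2·70.0° − 4·44.40° + 180° = 140.00° − 177.61° + 180° = 142.39°.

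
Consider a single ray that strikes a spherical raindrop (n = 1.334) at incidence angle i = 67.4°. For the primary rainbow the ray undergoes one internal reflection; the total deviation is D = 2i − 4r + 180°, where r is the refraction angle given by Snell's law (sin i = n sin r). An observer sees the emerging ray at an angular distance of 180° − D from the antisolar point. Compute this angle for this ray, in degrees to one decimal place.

40.4°

sin r = sin 67.4° / 1.334 = 0.9232/1.334 = 0.6921; r = 43.79°.
D = 2·67.4° − 4·43.79° + 180° = 134.80° − 175.17° + 180° = 139.63°.
Angle from antisolar point = 180° − D = 40.37°.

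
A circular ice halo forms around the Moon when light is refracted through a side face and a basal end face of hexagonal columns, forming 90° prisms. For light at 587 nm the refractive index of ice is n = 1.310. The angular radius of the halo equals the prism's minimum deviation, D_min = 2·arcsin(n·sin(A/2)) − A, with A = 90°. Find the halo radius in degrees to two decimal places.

45.73°

n·sin(A/2) = 1.310 × sin 45° = 1.310 × 0.7071 = 0.9263.
D_min = 2·arcsin(0.9263) − 90° = 2 × 67.867° − 90° = 45.733°.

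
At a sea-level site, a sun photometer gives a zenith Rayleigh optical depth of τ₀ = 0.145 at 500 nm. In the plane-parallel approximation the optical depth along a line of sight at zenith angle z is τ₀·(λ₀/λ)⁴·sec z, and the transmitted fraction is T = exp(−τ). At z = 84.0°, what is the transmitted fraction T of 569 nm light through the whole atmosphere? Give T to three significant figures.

sec 84.0° = 9.5668.
τ = 0.145 × (500/569)⁴ × 9.5668 = 0.145 × 0.5963 × 9.5668 = 0.8271.
T = exp(−0.8271) = 0.4373.

0.437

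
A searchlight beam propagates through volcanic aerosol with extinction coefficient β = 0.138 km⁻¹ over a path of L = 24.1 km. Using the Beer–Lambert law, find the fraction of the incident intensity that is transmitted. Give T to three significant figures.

τ = β·L = 0.138 × 24.1 = 3.3258.
T = exp(−3.3258) = 0.0359.

0.0359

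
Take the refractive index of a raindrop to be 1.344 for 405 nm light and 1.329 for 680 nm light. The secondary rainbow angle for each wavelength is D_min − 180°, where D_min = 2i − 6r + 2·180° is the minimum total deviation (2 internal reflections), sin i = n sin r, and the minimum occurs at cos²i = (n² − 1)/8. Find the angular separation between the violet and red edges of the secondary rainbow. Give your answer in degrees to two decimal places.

At 405 nm (n = 1.344): cos²i = 0.10079 → i = 71.490°, r = 44.874°, D_min = 233.733°, rainbow angle = 53.733°.
At 680 nm (n = 1.329): cos²i = 0.09578 → i = 71.972°, r = 45.685°, D_min = 229.837°, rainbow angle = 49.837°.
Angular width = |53.733° − 49.837°| = 3.896°.

3.90°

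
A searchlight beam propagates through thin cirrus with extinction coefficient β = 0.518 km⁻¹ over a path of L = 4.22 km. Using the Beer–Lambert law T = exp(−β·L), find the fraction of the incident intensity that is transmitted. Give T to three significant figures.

τ = β·L = 0.518 × 4.22 = 2.1860.
T = exp(−2.1860) = 0.1124.

0.112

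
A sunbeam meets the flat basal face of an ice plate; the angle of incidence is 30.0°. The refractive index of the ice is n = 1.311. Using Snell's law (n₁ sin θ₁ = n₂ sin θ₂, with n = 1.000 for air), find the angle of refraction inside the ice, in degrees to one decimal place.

22.4°

Snell: sin θ_r = sin θ_i / n = sin 30.0° / 1.311 = 0.5000 / 1.311 = 0.3814.
θ_r = arcsin(0.3814) = 22.42°.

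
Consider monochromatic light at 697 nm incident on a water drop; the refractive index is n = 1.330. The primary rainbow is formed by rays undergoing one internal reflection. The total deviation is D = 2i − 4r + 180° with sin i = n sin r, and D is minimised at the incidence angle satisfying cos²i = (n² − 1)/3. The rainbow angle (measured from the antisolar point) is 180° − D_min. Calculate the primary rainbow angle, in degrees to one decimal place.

42.5°

cos²i = (1.76890 − 1)/3 = 0.25630; i = arccos(0.50626) = 59.585°.
sin r = sin 59.585°/1.330 = 0.64841; r = 40.422°.
D_min = 2·59.585° − 4·40.422° + 180° = 137.484°.
Rainbow angle = 180° − D_min = 42.516°.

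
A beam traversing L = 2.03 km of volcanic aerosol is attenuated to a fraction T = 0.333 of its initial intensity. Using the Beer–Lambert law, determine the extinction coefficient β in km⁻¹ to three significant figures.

Beer–Lambert: T = exp(−βL) ⇒ β = −ln(T)/L = −ln(0.333)/2.03 = 1.0996/2.03 = 0.5417 km⁻¹.

0.542 km⁻¹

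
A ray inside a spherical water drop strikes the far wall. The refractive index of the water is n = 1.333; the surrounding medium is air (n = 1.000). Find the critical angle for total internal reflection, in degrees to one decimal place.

48.6°

sin θ_c = n_air / n = 1.000 / 1.333 = 0.7502.
θ_c = arcsin(0.7502) = 48.61°.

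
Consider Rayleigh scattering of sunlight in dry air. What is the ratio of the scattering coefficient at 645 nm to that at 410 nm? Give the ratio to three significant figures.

Rayleigh scattering ∝ λ⁻⁴, so the ratio of coefficients is the inverse fourth power of the wavelength ratio.
σ(645)/σ(410) = (410/645)⁴ = (0.6357)⁴ = 0.1633.

0.163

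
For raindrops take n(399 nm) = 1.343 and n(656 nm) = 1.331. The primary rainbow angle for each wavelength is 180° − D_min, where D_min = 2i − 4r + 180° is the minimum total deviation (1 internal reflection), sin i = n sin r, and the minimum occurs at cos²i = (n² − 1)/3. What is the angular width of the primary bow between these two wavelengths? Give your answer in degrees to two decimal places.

At 399 nm (n = 1.343): cos²i = 0.26788 → i = 58.830°, r = 39.577°, D_min = 139.354°, rainbow angle = 40.646°.
At 656 nm (n = 1.331): cos²i = 0.25719 → i = 59.527°, r = 40.356°, D_min = 137.630°, rainbow angle = 42.370°.
Angular width = |40.646° − 42.370°| = 1.724°.

1.72°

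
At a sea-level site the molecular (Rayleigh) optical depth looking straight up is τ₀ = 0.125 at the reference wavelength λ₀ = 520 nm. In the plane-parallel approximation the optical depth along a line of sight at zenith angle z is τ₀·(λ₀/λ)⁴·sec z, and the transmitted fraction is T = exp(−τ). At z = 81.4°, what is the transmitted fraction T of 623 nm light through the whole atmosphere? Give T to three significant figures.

sec 81.4° = 6.6874.
τ = 0.125 × (520/623)⁴ × 6.6874 = 0.125 × 0.4854 × 6.6874 = 0.4057.
T = exp(−0.4057) = 0.6665.

0.666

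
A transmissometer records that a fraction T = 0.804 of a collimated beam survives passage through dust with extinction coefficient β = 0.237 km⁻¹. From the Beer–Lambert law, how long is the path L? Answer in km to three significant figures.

Beer–Lambert: T = exp(−βL) ⇒ L = −ln(T)/β = −ln(0.804)/0.237 = 0.2182/0.237 = 0.9205 km.

0.920 km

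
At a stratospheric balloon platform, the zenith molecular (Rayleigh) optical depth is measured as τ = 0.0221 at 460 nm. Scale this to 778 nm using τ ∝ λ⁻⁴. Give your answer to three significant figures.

0.00270

τ(778 nm) = τ(460 nm) × (460/778)⁴ = 0.0221 × (0.5913)⁴ = 0.0221 × 0.1222 = 0.0027.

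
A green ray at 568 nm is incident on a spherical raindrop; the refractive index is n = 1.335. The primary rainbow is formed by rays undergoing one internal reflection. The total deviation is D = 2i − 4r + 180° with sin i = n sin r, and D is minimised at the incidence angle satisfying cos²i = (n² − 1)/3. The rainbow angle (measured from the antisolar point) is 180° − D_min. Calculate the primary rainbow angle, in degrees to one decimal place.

41.8°

cos²i = (1.78222 − 1)/3 = 0.26074; i = arccos(0.51063) = 59.294°.
sin r = sin 59.294°/1.335 = 0.64405; r = 40.094°.
D_min = 2·59.294° − 4·40.094° + 180° = 138.212°.
Rainbow angle = 180° − D_min = 41.788°.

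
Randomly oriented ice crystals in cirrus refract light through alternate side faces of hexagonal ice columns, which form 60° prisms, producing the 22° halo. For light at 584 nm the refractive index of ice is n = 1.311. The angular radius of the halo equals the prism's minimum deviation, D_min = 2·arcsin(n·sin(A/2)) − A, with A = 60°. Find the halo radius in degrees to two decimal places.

n·sin(A/2) = 1.311 × sin 30° = 1.311 × 0.5000 = 0.6555.
D_min = 2·arcsin(0.6555) − 60° = 2 × 40.958° − 60° = 21.915°.

21.92°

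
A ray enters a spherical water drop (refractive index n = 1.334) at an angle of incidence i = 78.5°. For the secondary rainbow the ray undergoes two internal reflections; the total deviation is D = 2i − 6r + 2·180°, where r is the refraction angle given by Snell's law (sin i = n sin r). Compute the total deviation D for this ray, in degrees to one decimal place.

sin r = sin 78.5° / 1.334 = 0.9799/1.334 = 0.7346; r = 47.27°.
D = 2·78.5° − 6·47.27° + 2·180° = 157.00° − 283.63° + 360° = 233.37°.

233.4°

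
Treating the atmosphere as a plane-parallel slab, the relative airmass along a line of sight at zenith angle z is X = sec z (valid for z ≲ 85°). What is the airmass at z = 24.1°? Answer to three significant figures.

1.10

X = sec z = 1/cos 24.1° = 1/0.9128 = 1.0955.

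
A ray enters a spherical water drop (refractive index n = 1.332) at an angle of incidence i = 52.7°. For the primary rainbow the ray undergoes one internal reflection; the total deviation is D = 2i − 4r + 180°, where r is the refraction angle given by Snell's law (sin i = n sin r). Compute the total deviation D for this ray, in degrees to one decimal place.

sin r = sin 52.7° / 1.332 = 0.7955/1.332 = 0.5972; r = 36.67°.
D = 2·52.7° − 4·36.67° + 180° = 105.40° − 146.68° + 180° = 138.72°.

138.7°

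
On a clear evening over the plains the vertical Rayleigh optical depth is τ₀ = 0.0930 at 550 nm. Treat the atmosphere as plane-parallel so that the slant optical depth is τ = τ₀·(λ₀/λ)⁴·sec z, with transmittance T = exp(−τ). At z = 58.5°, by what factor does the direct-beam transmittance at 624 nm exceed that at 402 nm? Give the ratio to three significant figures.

Airmass: sec 58.5° = 1.9139.
τ(624 nm) = 0.0930 × (550/624)⁴ × 1.9139 = 0.0930 × 0.6035 × 1.9139 = 0.1074.
τ(402 nm) = 0.0930 × (550/402)⁴ × 1.9139 = 0.0930 × 3.5039 × 1.9139 = 0.6237.
T(624)/T(402) = exp(τ_B − τ_A) = exp(0.5162) = 1.6757.

1.68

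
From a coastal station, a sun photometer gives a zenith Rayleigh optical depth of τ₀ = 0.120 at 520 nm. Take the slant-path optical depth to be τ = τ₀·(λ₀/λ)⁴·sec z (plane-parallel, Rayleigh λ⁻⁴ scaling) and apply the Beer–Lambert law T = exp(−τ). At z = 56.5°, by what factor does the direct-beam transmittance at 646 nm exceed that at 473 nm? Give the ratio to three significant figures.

Airmass: sec 56.5° = 1.8118.
τ(646 nm) = 0.120 × (520/646)⁴ × 1.8118 = 0.120 × 0.4198 × 1.8118 = 0.0913.
τ(473 nm) = 0.120 × (520/473)⁴ × 1.8118 = 0.120 × 1.4607 × 1.8118 = 0.3176.
T(646)/T(473) = exp(τ_B − τ_A) = exp(0.2263) = 1.2540.

1.25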